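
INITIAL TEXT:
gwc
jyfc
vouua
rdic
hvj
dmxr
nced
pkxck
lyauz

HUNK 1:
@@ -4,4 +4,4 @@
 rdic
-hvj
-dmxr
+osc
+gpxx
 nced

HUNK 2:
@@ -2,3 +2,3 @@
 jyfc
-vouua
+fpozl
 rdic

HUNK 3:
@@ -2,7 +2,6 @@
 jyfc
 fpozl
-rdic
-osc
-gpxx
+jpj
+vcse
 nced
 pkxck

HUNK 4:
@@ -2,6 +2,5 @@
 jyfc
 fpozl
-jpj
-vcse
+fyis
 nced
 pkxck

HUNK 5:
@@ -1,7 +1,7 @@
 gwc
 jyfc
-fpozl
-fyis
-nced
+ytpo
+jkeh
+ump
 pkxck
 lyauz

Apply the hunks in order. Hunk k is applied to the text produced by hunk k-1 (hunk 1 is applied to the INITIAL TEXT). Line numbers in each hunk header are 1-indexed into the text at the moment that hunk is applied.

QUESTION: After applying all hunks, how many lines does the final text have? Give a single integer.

Hunk 1: at line 4 remove [hvj,dmxr] add [osc,gpxx] -> 9 lines: gwc jyfc vouua rdic osc gpxx nced pkxck lyauz
Hunk 2: at line 2 remove [vouua] add [fpozl] -> 9 lines: gwc jyfc fpozl rdic osc gpxx nced pkxck lyauz
Hunk 3: at line 2 remove [rdic,osc,gpxx] add [jpj,vcse] -> 8 lines: gwc jyfc fpozl jpj vcse nced pkxck lyauz
Hunk 4: at line 2 remove [jpj,vcse] add [fyis] -> 7 lines: gwc jyfc fpozl fyis nced pkxck lyauz
Hunk 5: at line 1 remove [fpozl,fyis,nced] add [ytpo,jkeh,ump] -> 7 lines: gwc jyfc ytpo jkeh ump pkxck lyauz
Final line count: 7

Answer: 7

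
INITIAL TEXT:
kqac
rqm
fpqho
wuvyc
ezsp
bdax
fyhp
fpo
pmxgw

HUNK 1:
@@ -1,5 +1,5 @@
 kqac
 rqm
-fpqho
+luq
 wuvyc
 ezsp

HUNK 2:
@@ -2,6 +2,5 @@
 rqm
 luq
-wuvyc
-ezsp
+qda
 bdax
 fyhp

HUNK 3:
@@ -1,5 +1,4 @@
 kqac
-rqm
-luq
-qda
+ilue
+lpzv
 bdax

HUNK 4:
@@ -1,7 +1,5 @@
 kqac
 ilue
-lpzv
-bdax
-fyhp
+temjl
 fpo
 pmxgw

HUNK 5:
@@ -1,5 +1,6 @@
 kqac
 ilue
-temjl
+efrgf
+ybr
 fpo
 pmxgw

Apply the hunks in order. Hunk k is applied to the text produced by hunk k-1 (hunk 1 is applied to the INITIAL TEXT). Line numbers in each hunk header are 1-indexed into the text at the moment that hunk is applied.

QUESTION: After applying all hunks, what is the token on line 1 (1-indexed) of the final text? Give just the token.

Answer: kqac

Derivation:
Hunk 1: at line 1 remove [fpqho] add [luq] -> 9 lines: kqac rqm luq wuvyc ezsp bdax fyhp fpo pmxgw
Hunk 2: at line 2 remove [wuvyc,ezsp] add [qda] -> 8 lines: kqac rqm luq qda bdax fyhp fpo pmxgw
Hunk 3: at line 1 remove [rqm,luq,qda] add [ilue,lpzv] -> 7 lines: kqac ilue lpzv bdax fyhp fpo pmxgw
Hunk 4: at line 1 remove [lpzv,bdax,fyhp] add [temjl] -> 5 lines: kqac ilue temjl fpo pmxgw
Hunk 5: at line 1 remove [temjl] add [efrgf,ybr] -> 6 lines: kqac ilue efrgf ybr fpo pmxgw
Final line 1: kqac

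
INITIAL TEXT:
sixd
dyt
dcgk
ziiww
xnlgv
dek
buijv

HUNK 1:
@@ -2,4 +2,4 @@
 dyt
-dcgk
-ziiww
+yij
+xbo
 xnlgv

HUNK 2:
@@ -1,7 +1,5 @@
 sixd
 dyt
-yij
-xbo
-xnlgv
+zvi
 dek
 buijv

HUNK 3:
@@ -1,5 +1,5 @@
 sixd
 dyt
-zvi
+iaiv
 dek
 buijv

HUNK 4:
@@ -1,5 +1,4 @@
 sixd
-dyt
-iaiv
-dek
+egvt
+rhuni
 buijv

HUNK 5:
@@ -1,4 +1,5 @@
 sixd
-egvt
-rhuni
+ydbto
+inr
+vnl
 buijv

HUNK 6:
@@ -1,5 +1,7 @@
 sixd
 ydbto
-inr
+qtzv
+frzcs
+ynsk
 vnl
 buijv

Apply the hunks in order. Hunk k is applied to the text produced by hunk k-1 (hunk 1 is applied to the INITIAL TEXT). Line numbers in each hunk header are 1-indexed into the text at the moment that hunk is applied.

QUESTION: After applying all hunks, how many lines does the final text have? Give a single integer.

Hunk 1: at line 2 remove [dcgk,ziiww] add [yij,xbo] -> 7 lines: sixd dyt yij xbo xnlgv dek buijv
Hunk 2: at line 1 remove [yij,xbo,xnlgv] add [zvi] -> 5 lines: sixd dyt zvi dek buijv
Hunk 3: at line 1 remove [zvi] add [iaiv] -> 5 lines: sixd dyt iaiv dek buijv
Hunk 4: at line 1 remove [dyt,iaiv,dek] add [egvt,rhuni] -> 4 lines: sixd egvt rhuni buijv
Hunk 5: at line 1 remove [egvt,rhuni] add [ydbto,inr,vnl] -> 5 lines: sixd ydbto inr vnl buijv
Hunk 6: at line 1 remove [inr] add [qtzv,frzcs,ynsk] -> 7 lines: sixd ydbto qtzv frzcs ynsk vnl buijv
Final line count: 7

Answer: 7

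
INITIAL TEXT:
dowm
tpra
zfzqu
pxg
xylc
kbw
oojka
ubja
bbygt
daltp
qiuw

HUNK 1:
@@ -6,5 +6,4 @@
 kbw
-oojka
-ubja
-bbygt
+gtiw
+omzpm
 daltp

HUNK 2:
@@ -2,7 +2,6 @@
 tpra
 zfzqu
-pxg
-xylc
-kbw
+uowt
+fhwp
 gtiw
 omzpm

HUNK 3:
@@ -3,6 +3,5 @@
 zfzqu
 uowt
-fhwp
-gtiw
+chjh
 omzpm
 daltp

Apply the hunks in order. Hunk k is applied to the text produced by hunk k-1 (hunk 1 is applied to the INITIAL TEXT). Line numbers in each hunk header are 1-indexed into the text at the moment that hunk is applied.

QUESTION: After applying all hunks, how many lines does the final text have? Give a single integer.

Hunk 1: at line 6 remove [oojka,ubja,bbygt] add [gtiw,omzpm] -> 10 lines: dowm tpra zfzqu pxg xylc kbw gtiw omzpm daltp qiuw
Hunk 2: at line 2 remove [pxg,xylc,kbw] add [uowt,fhwp] -> 9 lines: dowm tpra zfzqu uowt fhwp gtiw omzpm daltp qiuw
Hunk 3: at line 3 remove [fhwp,gtiw] add [chjh] -> 8 lines: dowm tpra zfzqu uowt chjh omzpm daltp qiuw
Final line count: 8

Answer: 8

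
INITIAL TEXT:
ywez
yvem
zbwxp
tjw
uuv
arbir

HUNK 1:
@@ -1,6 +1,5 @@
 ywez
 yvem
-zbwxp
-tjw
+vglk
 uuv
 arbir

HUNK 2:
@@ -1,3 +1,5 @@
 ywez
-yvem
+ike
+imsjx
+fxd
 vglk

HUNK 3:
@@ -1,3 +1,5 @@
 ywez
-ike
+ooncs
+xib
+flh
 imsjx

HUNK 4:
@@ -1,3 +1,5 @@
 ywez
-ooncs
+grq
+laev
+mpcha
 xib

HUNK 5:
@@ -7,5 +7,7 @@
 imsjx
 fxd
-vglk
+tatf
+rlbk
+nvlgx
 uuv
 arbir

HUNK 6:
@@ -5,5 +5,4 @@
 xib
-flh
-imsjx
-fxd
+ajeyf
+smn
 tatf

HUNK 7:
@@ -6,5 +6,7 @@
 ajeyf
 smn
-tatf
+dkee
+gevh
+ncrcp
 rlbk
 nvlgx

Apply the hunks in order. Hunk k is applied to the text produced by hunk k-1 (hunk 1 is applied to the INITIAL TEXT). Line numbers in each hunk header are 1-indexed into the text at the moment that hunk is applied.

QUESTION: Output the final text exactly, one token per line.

Hunk 1: at line 1 remove [zbwxp,tjw] add [vglk] -> 5 lines: ywez yvem vglk uuv arbir
Hunk 2: at line 1 remove [yvem] add [ike,imsjx,fxd] -> 7 lines: ywez ike imsjx fxd vglk uuv arbir
Hunk 3: at line 1 remove [ike] add [ooncs,xib,flh] -> 9 lines: ywez ooncs xib flh imsjx fxd vglk uuv arbir
Hunk 4: at line 1 remove [ooncs] add [grq,laev,mpcha] -> 11 lines: ywez grq laev mpcha xib flh imsjx fxd vglk uuv arbir
Hunk 5: at line 7 remove [vglk] add [tatf,rlbk,nvlgx] -> 13 lines: ywez grq laev mpcha xib flh imsjx fxd tatf rlbk nvlgx uuv arbir
Hunk 6: at line 5 remove [flh,imsjx,fxd] add [ajeyf,smn] -> 12 lines: ywez grq laev mpcha xib ajeyf smn tatf rlbk nvlgx uuv arbir
Hunk 7: at line 6 remove [tatf] add [dkee,gevh,ncrcp] -> 14 lines: ywez grq laev mpcha xib ajeyf smn dkee gevh ncrcp rlbk nvlgx uuv arbir

Answer: ywez
grq
laev
mpcha
xib
ajeyf
smn
dkee
gevh
ncrcp
rlbk
nvlgx
uuv
arbir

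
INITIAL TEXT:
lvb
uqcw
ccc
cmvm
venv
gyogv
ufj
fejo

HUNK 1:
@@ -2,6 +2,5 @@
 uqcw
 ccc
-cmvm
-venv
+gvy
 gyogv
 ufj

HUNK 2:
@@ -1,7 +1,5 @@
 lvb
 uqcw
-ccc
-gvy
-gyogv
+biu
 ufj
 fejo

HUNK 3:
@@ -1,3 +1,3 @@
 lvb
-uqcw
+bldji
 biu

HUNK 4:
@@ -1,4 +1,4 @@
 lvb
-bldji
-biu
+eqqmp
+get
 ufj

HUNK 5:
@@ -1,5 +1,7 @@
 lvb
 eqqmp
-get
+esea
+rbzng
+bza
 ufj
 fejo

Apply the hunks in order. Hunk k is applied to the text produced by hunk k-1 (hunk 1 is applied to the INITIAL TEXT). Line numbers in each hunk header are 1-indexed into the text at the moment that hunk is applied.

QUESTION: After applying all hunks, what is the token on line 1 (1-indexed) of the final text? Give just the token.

Hunk 1: at line 2 remove [cmvm,venv] add [gvy] -> 7 lines: lvb uqcw ccc gvy gyogv ufj fejo
Hunk 2: at line 1 remove [ccc,gvy,gyogv] add [biu] -> 5 lines: lvb uqcw biu ufj fejo
Hunk 3: at line 1 remove [uqcw] add [bldji] -> 5 lines: lvb bldji biu ufj fejo
Hunk 4: at line 1 remove [bldji,biu] add [eqqmp,get] -> 5 lines: lvb eqqmp get ufj fejo
Hunk 5: at line 1 remove [get] add [esea,rbzng,bza] -> 7 lines: lvb eqqmp esea rbzng bza ufj fejo
Final line 1: lvb

Answer: lvb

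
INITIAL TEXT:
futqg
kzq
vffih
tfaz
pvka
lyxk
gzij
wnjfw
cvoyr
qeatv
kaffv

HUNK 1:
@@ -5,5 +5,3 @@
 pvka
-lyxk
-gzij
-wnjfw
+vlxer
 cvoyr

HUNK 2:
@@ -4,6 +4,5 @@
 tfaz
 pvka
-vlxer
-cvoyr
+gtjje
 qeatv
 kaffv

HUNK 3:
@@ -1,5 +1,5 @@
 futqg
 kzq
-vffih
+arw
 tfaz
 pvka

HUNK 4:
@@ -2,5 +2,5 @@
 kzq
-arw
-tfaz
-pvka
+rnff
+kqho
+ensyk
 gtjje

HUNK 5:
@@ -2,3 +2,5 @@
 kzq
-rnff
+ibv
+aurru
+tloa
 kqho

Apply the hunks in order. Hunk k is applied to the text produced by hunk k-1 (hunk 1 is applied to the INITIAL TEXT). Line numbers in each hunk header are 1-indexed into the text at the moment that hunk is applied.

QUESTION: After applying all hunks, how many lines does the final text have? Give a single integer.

Answer: 10

Derivation:
Hunk 1: at line 5 remove [lyxk,gzij,wnjfw] add [vlxer] -> 9 lines: futqg kzq vffih tfaz pvka vlxer cvoyr qeatv kaffv
Hunk 2: at line 4 remove [vlxer,cvoyr] add [gtjje] -> 8 lines: futqg kzq vffih tfaz pvka gtjje qeatv kaffv
Hunk 3: at line 1 remove [vffih] add [arw] -> 8 lines: futqg kzq arw tfaz pvka gtjje qeatv kaffv
Hunk 4: at line 2 remove [arw,tfaz,pvka] add [rnff,kqho,ensyk] -> 8 lines: futqg kzq rnff kqho ensyk gtjje qeatv kaffv
Hunk 5: at line 2 remove [rnff] add [ibv,aurru,tloa] -> 10 lines: futqg kzq ibv aurru tloa kqho ensyk gtjje qeatv kaffv
Final line count: 10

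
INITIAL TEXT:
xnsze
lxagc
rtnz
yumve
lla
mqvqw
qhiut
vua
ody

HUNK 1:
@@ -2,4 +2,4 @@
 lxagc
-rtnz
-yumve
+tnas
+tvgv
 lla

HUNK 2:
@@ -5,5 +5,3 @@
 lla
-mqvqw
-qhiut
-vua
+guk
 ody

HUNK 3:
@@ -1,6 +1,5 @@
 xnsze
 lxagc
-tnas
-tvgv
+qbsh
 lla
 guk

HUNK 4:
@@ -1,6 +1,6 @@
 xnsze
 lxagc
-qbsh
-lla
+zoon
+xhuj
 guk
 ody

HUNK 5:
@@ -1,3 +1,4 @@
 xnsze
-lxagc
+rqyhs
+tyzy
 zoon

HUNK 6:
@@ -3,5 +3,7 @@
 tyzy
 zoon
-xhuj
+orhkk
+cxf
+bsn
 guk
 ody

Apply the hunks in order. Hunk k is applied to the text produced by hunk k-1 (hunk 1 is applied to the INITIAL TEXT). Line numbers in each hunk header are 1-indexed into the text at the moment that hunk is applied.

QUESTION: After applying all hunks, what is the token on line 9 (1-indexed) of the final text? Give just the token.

Answer: ody

Derivation:
Hunk 1: at line 2 remove [rtnz,yumve] add [tnas,tvgv] -> 9 lines: xnsze lxagc tnas tvgv lla mqvqw qhiut vua ody
Hunk 2: at line 5 remove [mqvqw,qhiut,vua] add [guk] -> 7 lines: xnsze lxagc tnas tvgv lla guk ody
Hunk 3: at line 1 remove [tnas,tvgv] add [qbsh] -> 6 lines: xnsze lxagc qbsh lla guk ody
Hunk 4: at line 1 remove [qbsh,lla] add [zoon,xhuj] -> 6 lines: xnsze lxagc zoon xhuj guk ody
Hunk 5: at line 1 remove [lxagc] add [rqyhs,tyzy] -> 7 lines: xnsze rqyhs tyzy zoon xhuj guk ody
Hunk 6: at line 3 remove [xhuj] add [orhkk,cxf,bsn] -> 9 lines: xnsze rqyhs tyzy zoon orhkk cxf bsn guk ody
Final line 9: ody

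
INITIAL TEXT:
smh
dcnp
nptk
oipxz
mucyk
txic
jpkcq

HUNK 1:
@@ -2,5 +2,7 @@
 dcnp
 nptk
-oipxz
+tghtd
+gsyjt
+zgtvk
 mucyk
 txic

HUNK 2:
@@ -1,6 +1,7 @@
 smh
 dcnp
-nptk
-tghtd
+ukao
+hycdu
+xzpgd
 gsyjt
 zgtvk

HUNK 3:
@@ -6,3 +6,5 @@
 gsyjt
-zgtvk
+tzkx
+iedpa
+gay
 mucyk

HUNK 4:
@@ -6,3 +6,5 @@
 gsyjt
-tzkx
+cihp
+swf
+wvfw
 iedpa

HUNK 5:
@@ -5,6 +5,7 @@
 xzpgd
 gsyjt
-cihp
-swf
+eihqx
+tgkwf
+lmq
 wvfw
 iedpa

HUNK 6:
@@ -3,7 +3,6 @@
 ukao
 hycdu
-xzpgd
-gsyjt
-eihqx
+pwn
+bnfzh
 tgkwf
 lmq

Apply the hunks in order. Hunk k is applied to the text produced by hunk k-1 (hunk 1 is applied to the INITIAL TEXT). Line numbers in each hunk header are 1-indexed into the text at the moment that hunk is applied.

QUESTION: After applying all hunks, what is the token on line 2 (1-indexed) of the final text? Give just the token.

Hunk 1: at line 2 remove [oipxz] add [tghtd,gsyjt,zgtvk] -> 9 lines: smh dcnp nptk tghtd gsyjt zgtvk mucyk txic jpkcq
Hunk 2: at line 1 remove [nptk,tghtd] add [ukao,hycdu,xzpgd] -> 10 lines: smh dcnp ukao hycdu xzpgd gsyjt zgtvk mucyk txic jpkcq
Hunk 3: at line 6 remove [zgtvk] add [tzkx,iedpa,gay] -> 12 lines: smh dcnp ukao hycdu xzpgd gsyjt tzkx iedpa gay mucyk txic jpkcq
Hunk 4: at line 6 remove [tzkx] add [cihp,swf,wvfw] -> 14 lines: smh dcnp ukao hycdu xzpgd gsyjt cihp swf wvfw iedpa gay mucyk txic jpkcq
Hunk 5: at line 5 remove [cihp,swf] add [eihqx,tgkwf,lmq] -> 15 lines: smh dcnp ukao hycdu xzpgd gsyjt eihqx tgkwf lmq wvfw iedpa gay mucyk txic jpkcq
Hunk 6: at line 3 remove [xzpgd,gsyjt,eihqx] add [pwn,bnfzh] -> 14 lines: smh dcnp ukao hycdu pwn bnfzh tgkwf lmq wvfw iedpa gay mucyk txic jpkcq
Final line 2: dcnp

Answer: dcnp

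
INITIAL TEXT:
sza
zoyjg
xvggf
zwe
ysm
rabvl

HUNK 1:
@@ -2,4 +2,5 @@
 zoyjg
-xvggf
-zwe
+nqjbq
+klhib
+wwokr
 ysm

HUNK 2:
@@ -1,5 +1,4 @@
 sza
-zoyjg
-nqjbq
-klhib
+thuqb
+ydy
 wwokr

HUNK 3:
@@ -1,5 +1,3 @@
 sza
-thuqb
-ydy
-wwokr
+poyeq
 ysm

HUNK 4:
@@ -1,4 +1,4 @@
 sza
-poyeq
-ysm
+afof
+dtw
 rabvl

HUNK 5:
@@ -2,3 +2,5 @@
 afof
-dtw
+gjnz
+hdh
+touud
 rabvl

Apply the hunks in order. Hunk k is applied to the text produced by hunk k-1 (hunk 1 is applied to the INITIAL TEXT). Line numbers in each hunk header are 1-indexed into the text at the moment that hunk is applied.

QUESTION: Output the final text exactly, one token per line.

Hunk 1: at line 2 remove [xvggf,zwe] add [nqjbq,klhib,wwokr] -> 7 lines: sza zoyjg nqjbq klhib wwokr ysm rabvl
Hunk 2: at line 1 remove [zoyjg,nqjbq,klhib] add [thuqb,ydy] -> 6 lines: sza thuqb ydy wwokr ysm rabvl
Hunk 3: at line 1 remove [thuqb,ydy,wwokr] add [poyeq] -> 4 lines: sza poyeq ysm rabvl
Hunk 4: at line 1 remove [poyeq,ysm] add [afof,dtw] -> 4 lines: sza afof dtw rabvl
Hunk 5: at line 2 remove [dtw] add [gjnz,hdh,touud] -> 6 lines: sza afof gjnz hdh touud rabvl

Answer: sza
afof
gjnz
hdh
touud
rabvl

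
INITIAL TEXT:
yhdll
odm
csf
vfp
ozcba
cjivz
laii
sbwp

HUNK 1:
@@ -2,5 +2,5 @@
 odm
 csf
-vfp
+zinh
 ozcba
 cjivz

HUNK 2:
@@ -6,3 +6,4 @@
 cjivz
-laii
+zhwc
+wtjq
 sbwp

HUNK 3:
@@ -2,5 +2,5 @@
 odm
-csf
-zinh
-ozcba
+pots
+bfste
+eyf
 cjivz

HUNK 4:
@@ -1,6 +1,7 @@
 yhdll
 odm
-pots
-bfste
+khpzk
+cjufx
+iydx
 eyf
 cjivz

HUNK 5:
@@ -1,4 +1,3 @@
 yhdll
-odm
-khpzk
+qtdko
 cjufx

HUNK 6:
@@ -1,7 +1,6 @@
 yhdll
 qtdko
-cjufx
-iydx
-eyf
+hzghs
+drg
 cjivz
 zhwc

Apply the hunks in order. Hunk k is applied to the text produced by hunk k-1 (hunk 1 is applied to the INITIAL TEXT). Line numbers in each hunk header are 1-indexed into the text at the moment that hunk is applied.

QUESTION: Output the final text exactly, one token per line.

Answer: yhdll
qtdko
hzghs
drg
cjivz
zhwc
wtjq
sbwp

Derivation:
Hunk 1: at line 2 remove [vfp] add [zinh] -> 8 lines: yhdll odm csf zinh ozcba cjivz laii sbwp
Hunk 2: at line 6 remove [laii] add [zhwc,wtjq] -> 9 lines: yhdll odm csf zinh ozcba cjivz zhwc wtjq sbwp
Hunk 3: at line 2 remove [csf,zinh,ozcba] add [pots,bfste,eyf] -> 9 lines: yhdll odm pots bfste eyf cjivz zhwc wtjq sbwp
Hunk 4: at line 1 remove [pots,bfste] add [khpzk,cjufx,iydx] -> 10 lines: yhdll odm khpzk cjufx iydx eyf cjivz zhwc wtjq sbwp
Hunk 5: at line 1 remove [odm,khpzk] add [qtdko] -> 9 lines: yhdll qtdko cjufx iydx eyf cjivz zhwc wtjq sbwp
Hunk 6: at line 1 remove [cjufx,iydx,eyf] add [hzghs,drg] -> 8 lines: yhdll qtdko hzghs drg cjivz zhwc wtjq sbwp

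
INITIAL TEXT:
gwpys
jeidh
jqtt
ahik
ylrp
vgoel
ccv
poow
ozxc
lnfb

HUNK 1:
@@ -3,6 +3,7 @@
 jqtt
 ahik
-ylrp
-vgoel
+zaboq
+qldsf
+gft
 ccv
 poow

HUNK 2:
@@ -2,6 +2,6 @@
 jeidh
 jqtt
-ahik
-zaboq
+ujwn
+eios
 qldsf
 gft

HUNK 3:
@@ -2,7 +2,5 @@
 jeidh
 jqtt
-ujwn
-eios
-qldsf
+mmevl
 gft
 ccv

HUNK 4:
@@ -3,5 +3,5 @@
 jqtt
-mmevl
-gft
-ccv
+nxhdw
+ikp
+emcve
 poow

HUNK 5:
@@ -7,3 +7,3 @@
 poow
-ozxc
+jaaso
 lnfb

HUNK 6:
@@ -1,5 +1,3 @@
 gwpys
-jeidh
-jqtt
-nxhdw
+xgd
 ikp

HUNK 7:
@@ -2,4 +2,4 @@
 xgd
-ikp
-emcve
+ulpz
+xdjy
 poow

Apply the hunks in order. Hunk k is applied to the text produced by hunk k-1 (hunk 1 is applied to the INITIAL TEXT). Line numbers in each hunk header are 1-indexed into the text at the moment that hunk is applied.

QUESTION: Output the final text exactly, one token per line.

Answer: gwpys
xgd
ulpz
xdjy
poow
jaaso
lnfb

Derivation:
Hunk 1: at line 3 remove [ylrp,vgoel] add [zaboq,qldsf,gft] -> 11 lines: gwpys jeidh jqtt ahik zaboq qldsf gft ccv poow ozxc lnfb
Hunk 2: at line 2 remove [ahik,zaboq] add [ujwn,eios] -> 11 lines: gwpys jeidh jqtt ujwn eios qldsf gft ccv poow ozxc lnfb
Hunk 3: at line 2 remove [ujwn,eios,qldsf] add [mmevl] -> 9 lines: gwpys jeidh jqtt mmevl gft ccv poow ozxc lnfb
Hunk 4: at line 3 remove [mmevl,gft,ccv] add [nxhdw,ikp,emcve] -> 9 lines: gwpys jeidh jqtt nxhdw ikp emcve poow ozxc lnfb
Hunk 5: at line 7 remove [ozxc] add [jaaso] -> 9 lines: gwpys jeidh jqtt nxhdw ikp emcve poow jaaso lnfb
Hunk 6: at line 1 remove [jeidh,jqtt,nxhdw] add [xgd] -> 7 lines: gwpys xgd ikp emcve poow jaaso lnfb
Hunk 7: at line 2 remove [ikp,emcve] add [ulpz,xdjy] -> 7 lines: gwpys xgd ulpz xdjy poow jaaso lnfb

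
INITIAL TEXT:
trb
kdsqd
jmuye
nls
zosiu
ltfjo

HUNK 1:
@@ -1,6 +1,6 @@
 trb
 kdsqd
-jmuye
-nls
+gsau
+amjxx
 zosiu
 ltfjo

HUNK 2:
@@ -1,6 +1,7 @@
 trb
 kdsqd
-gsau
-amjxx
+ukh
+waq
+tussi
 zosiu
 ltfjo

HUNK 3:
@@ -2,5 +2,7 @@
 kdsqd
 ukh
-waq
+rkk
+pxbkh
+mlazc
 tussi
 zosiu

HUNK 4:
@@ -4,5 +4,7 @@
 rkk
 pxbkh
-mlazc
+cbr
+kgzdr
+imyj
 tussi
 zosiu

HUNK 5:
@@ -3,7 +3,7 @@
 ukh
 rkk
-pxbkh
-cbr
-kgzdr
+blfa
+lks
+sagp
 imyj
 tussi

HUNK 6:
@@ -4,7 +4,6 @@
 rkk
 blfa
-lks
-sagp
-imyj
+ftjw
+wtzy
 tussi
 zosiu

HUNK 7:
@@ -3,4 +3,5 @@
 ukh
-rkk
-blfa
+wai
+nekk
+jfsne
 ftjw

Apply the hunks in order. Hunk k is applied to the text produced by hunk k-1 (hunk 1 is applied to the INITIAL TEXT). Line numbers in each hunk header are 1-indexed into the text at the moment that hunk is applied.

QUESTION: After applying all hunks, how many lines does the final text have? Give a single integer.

Hunk 1: at line 1 remove [jmuye,nls] add [gsau,amjxx] -> 6 lines: trb kdsqd gsau amjxx zosiu ltfjo
Hunk 2: at line 1 remove [gsau,amjxx] add [ukh,waq,tussi] -> 7 lines: trb kdsqd ukh waq tussi zosiu ltfjo
Hunk 3: at line 2 remove [waq] add [rkk,pxbkh,mlazc] -> 9 lines: trb kdsqd ukh rkk pxbkh mlazc tussi zosiu ltfjo
Hunk 4: at line 4 remove [mlazc] add [cbr,kgzdr,imyj] -> 11 lines: trb kdsqd ukh rkk pxbkh cbr kgzdr imyj tussi zosiu ltfjo
Hunk 5: at line 3 remove [pxbkh,cbr,kgzdr] add [blfa,lks,sagp] -> 11 lines: trb kdsqd ukh rkk blfa lks sagp imyj tussi zosiu ltfjo
Hunk 6: at line 4 remove [lks,sagp,imyj] add [ftjw,wtzy] -> 10 lines: trb kdsqd ukh rkk blfa ftjw wtzy tussi zosiu ltfjo
Hunk 7: at line 3 remove [rkk,blfa] add [wai,nekk,jfsne] -> 11 lines: trb kdsqd ukh wai nekk jfsne ftjw wtzy tussi zosiu ltfjo
Final line count: 11

Answer: 11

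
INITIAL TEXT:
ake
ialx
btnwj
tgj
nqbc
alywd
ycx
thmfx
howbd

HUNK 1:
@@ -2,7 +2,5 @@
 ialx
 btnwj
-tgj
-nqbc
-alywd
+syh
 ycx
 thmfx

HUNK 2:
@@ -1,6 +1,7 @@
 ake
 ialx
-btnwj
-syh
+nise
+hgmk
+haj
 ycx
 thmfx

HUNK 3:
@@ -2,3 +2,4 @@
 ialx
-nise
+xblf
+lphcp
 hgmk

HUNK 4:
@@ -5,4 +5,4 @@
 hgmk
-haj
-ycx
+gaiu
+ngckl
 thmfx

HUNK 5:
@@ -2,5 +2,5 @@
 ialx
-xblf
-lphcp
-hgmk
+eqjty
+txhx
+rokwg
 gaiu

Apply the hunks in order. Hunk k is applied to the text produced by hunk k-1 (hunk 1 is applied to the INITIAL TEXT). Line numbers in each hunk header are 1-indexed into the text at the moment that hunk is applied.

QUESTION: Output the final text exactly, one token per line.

Answer: ake
ialx
eqjty
txhx
rokwg
gaiu
ngckl
thmfx
howbd

Derivation:
Hunk 1: at line 2 remove [tgj,nqbc,alywd] add [syh] -> 7 lines: ake ialx btnwj syh ycx thmfx howbd
Hunk 2: at line 1 remove [btnwj,syh] add [nise,hgmk,haj] -> 8 lines: ake ialx nise hgmk haj ycx thmfx howbd
Hunk 3: at line 2 remove [nise] add [xblf,lphcp] -> 9 lines: ake ialx xblf lphcp hgmk haj ycx thmfx howbd
Hunk 4: at line 5 remove [haj,ycx] add [gaiu,ngckl] -> 9 lines: ake ialx xblf lphcp hgmk gaiu ngckl thmfx howbd
Hunk 5: at line 2 remove [xblf,lphcp,hgmk] add [eqjty,txhx,rokwg] -> 9 lines: ake ialx eqjty txhx rokwg gaiu ngckl thmfx howbd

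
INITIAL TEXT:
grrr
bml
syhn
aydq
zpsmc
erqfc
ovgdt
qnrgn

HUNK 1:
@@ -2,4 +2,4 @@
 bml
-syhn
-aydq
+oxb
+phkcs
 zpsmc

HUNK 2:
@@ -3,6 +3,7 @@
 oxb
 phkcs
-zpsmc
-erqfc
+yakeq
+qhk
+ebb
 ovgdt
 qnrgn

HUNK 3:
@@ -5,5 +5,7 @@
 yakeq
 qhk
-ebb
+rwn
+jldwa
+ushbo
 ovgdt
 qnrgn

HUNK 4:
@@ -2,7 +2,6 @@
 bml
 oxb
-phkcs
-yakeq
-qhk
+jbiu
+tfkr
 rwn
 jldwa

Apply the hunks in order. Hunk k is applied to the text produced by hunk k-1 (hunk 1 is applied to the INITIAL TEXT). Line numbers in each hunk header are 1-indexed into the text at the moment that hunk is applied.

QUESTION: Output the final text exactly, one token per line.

Answer: grrr
bml
oxb
jbiu
tfkr
rwn
jldwa
ushbo
ovgdt
qnrgn

Derivation:
Hunk 1: at line 2 remove [syhn,aydq] add [oxb,phkcs] -> 8 lines: grrr bml oxb phkcs zpsmc erqfc ovgdt qnrgn
Hunk 2: at line 3 remove [zpsmc,erqfc] add [yakeq,qhk,ebb] -> 9 lines: grrr bml oxb phkcs yakeq qhk ebb ovgdt qnrgn
Hunk 3: at line 5 remove [ebb] add [rwn,jldwa,ushbo] -> 11 lines: grrr bml oxb phkcs yakeq qhk rwn jldwa ushbo ovgdt qnrgn
Hunk 4: at line 2 remove [phkcs,yakeq,qhk] add [jbiu,tfkr] -> 10 lines: grrr bml oxb jbiu tfkr rwn jldwa ushbo ovgdt qnrgn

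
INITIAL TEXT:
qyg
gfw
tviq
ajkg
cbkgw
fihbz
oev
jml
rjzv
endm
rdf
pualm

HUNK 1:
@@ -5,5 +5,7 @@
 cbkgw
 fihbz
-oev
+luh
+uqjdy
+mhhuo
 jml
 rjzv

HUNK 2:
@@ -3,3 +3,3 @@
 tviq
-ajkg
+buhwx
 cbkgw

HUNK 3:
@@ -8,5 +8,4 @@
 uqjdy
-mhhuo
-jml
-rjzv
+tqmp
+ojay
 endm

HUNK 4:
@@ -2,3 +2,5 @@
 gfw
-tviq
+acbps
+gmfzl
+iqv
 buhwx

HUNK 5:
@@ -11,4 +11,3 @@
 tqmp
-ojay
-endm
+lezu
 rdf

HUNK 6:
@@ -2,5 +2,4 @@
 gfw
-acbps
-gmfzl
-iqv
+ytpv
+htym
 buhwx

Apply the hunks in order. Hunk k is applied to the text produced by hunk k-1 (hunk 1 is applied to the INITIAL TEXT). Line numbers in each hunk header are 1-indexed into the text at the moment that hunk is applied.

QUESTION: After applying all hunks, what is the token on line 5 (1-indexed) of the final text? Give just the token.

Answer: buhwx

Derivation:
Hunk 1: at line 5 remove [oev] add [luh,uqjdy,mhhuo] -> 14 lines: qyg gfw tviq ajkg cbkgw fihbz luh uqjdy mhhuo jml rjzv endm rdf pualm
Hunk 2: at line 3 remove [ajkg] add [buhwx] -> 14 lines: qyg gfw tviq buhwx cbkgw fihbz luh uqjdy mhhuo jml rjzv endm rdf pualm
Hunk 3: at line 8 remove [mhhuo,jml,rjzv] add [tqmp,ojay] -> 13 lines: qyg gfw tviq buhwx cbkgw fihbz luh uqjdy tqmp ojay endm rdf pualm
Hunk 4: at line 2 remove [tviq] add [acbps,gmfzl,iqv] -> 15 lines: qyg gfw acbps gmfzl iqv buhwx cbkgw fihbz luh uqjdy tqmp ojay endm rdf pualm
Hunk 5: at line 11 remove [ojay,endm] add [lezu] -> 14 lines: qyg gfw acbps gmfzl iqv buhwx cbkgw fihbz luh uqjdy tqmp lezu rdf pualm
Hunk 6: at line 2 remove [acbps,gmfzl,iqv] add [ytpv,htym] -> 13 lines: qyg gfw ytpv htym buhwx cbkgw fihbz luh uqjdy tqmp lezu rdf pualm
Final line 5: buhwx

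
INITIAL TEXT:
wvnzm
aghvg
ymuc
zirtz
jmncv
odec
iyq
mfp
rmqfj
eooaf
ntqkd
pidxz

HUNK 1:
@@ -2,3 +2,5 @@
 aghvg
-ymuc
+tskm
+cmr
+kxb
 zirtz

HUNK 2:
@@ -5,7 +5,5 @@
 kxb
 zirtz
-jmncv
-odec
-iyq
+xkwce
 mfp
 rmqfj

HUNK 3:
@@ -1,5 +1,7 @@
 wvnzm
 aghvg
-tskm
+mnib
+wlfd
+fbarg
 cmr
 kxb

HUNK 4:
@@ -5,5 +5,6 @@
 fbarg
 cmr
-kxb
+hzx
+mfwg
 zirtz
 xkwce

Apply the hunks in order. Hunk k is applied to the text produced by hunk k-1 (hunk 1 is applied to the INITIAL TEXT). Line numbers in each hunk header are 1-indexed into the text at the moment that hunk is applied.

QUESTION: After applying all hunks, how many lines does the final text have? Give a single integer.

Hunk 1: at line 2 remove [ymuc] add [tskm,cmr,kxb] -> 14 lines: wvnzm aghvg tskm cmr kxb zirtz jmncv odec iyq mfp rmqfj eooaf ntqkd pidxz
Hunk 2: at line 5 remove [jmncv,odec,iyq] add [xkwce] -> 12 lines: wvnzm aghvg tskm cmr kxb zirtz xkwce mfp rmqfj eooaf ntqkd pidxz
Hunk 3: at line 1 remove [tskm] add [mnib,wlfd,fbarg] -> 14 lines: wvnzm aghvg mnib wlfd fbarg cmr kxb zirtz xkwce mfp rmqfj eooaf ntqkd pidxz
Hunk 4: at line 5 remove [kxb] add [hzx,mfwg] -> 15 lines: wvnzm aghvg mnib wlfd fbarg cmr hzx mfwg zirtz xkwce mfp rmqfj eooaf ntqkd pidxz
Final line count: 15

Answer: 15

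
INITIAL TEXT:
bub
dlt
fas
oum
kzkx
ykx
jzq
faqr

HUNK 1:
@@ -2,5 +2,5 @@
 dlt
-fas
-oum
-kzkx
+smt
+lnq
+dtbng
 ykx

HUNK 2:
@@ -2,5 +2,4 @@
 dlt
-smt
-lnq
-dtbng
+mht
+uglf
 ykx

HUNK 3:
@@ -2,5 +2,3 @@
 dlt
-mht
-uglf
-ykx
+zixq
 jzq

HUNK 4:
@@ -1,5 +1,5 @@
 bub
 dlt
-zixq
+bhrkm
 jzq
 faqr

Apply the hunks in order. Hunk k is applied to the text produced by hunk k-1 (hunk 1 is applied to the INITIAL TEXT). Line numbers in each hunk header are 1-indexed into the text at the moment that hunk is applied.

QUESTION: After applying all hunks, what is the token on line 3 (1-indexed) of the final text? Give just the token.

Hunk 1: at line 2 remove [fas,oum,kzkx] add [smt,lnq,dtbng] -> 8 lines: bub dlt smt lnq dtbng ykx jzq faqr
Hunk 2: at line 2 remove [smt,lnq,dtbng] add [mht,uglf] -> 7 lines: bub dlt mht uglf ykx jzq faqr
Hunk 3: at line 2 remove [mht,uglf,ykx] add [zixq] -> 5 lines: bub dlt zixq jzq faqr
Hunk 4: at line 1 remove [zixq] add [bhrkm] -> 5 lines: bub dlt bhrkm jzq faqr
Final line 3: bhrkm

Answer: bhrkm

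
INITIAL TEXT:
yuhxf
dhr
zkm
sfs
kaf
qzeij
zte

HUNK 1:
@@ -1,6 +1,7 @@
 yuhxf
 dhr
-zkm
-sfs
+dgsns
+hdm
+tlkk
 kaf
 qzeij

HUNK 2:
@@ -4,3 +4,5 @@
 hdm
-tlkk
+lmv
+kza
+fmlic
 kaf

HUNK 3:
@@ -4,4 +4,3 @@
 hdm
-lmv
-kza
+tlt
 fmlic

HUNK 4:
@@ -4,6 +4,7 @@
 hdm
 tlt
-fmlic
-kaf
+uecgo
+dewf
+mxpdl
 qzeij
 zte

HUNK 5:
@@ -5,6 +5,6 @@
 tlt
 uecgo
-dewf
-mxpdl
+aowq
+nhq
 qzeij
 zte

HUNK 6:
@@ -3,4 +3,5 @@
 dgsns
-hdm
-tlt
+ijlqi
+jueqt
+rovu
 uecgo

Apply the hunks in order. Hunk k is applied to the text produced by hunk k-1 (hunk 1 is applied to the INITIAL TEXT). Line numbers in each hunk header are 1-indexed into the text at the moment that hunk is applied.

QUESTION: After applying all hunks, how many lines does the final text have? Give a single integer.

Hunk 1: at line 1 remove [zkm,sfs] add [dgsns,hdm,tlkk] -> 8 lines: yuhxf dhr dgsns hdm tlkk kaf qzeij zte
Hunk 2: at line 4 remove [tlkk] add [lmv,kza,fmlic] -> 10 lines: yuhxf dhr dgsns hdm lmv kza fmlic kaf qzeij zte
Hunk 3: at line 4 remove [lmv,kza] add [tlt] -> 9 lines: yuhxf dhr dgsns hdm tlt fmlic kaf qzeij zte
Hunk 4: at line 4 remove [fmlic,kaf] add [uecgo,dewf,mxpdl] -> 10 lines: yuhxf dhr dgsns hdm tlt uecgo dewf mxpdl qzeij zte
Hunk 5: at line 5 remove [dewf,mxpdl] add [aowq,nhq] -> 10 lines: yuhxf dhr dgsns hdm tlt uecgo aowq nhq qzeij zte
Hunk 6: at line 3 remove [hdm,tlt] add [ijlqi,jueqt,rovu] -> 11 lines: yuhxf dhr dgsns ijlqi jueqt rovu uecgo aowq nhq qzeij zte
Final line count: 11

Answer: 11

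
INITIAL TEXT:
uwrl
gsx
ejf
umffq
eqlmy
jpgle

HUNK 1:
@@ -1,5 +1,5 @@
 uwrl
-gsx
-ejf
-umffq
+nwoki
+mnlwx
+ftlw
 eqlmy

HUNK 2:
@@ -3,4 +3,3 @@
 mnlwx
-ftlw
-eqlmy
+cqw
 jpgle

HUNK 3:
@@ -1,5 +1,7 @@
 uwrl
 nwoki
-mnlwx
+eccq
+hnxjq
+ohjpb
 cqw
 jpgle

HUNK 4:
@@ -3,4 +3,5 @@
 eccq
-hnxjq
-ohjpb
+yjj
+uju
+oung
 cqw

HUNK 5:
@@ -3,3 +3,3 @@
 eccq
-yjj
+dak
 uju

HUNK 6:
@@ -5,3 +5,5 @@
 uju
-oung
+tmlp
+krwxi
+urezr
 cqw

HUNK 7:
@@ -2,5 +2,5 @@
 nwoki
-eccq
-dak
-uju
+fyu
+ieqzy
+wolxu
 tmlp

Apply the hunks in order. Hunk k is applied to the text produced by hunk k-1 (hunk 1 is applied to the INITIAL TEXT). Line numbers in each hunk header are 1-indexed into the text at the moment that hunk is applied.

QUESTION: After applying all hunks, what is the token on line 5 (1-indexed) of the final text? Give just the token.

Answer: wolxu

Derivation:
Hunk 1: at line 1 remove [gsx,ejf,umffq] add [nwoki,mnlwx,ftlw] -> 6 lines: uwrl nwoki mnlwx ftlw eqlmy jpgle
Hunk 2: at line 3 remove [ftlw,eqlmy] add [cqw] -> 5 lines: uwrl nwoki mnlwx cqw jpgle
Hunk 3: at line 1 remove [mnlwx] add [eccq,hnxjq,ohjpb] -> 7 lines: uwrl nwoki eccq hnxjq ohjpb cqw jpgle
Hunk 4: at line 3 remove [hnxjq,ohjpb] add [yjj,uju,oung] -> 8 lines: uwrl nwoki eccq yjj uju oung cqw jpgle
Hunk 5: at line 3 remove [yjj] add [dak] -> 8 lines: uwrl nwoki eccq dak uju oung cqw jpgle
Hunk 6: at line 5 remove [oung] add [tmlp,krwxi,urezr] -> 10 lines: uwrl nwoki eccq dak uju tmlp krwxi urezr cqw jpgle
Hunk 7: at line 2 remove [eccq,dak,uju] add [fyu,ieqzy,wolxu] -> 10 lines: uwrl nwoki fyu ieqzy wolxu tmlp krwxi urezr cqw jpgle
Final line 5: wolxu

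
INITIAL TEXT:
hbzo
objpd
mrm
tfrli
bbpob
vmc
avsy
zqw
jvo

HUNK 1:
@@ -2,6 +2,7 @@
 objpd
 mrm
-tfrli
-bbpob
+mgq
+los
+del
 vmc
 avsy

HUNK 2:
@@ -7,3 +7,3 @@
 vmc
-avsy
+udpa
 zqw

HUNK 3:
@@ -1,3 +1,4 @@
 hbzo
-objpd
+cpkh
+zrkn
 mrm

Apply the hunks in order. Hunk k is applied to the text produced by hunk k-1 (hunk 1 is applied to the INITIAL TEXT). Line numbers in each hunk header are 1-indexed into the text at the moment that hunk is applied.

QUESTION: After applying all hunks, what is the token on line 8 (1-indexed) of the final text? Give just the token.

Hunk 1: at line 2 remove [tfrli,bbpob] add [mgq,los,del] -> 10 lines: hbzo objpd mrm mgq los del vmc avsy zqw jvo
Hunk 2: at line 7 remove [avsy] add [udpa] -> 10 lines: hbzo objpd mrm mgq los del vmc udpa zqw jvo
Hunk 3: at line 1 remove [objpd] add [cpkh,zrkn] -> 11 lines: hbzo cpkh zrkn mrm mgq los del vmc udpa zqw jvo
Final line 8: vmc

Answer: vmc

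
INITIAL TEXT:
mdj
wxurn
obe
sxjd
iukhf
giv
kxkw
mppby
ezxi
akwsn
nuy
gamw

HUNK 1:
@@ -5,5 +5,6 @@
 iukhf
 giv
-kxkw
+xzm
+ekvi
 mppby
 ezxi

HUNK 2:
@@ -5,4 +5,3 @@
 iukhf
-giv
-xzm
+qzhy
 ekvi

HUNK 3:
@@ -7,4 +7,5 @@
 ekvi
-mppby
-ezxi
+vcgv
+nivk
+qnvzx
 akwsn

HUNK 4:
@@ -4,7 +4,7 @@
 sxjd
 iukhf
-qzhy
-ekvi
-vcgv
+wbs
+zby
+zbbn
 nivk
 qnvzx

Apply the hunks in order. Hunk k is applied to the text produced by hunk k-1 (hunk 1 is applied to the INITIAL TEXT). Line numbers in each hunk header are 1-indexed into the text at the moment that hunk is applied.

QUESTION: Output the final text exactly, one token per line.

Answer: mdj
wxurn
obe
sxjd
iukhf
wbs
zby
zbbn
nivk
qnvzx
akwsn
nuy
gamw

Derivation:
Hunk 1: at line 5 remove [kxkw] add [xzm,ekvi] -> 13 lines: mdj wxurn obe sxjd iukhf giv xzm ekvi mppby ezxi akwsn nuy gamw
Hunk 2: at line 5 remove [giv,xzm] add [qzhy] -> 12 lines: mdj wxurn obe sxjd iukhf qzhy ekvi mppby ezxi akwsn nuy gamw
Hunk 3: at line 7 remove [mppby,ezxi] add [vcgv,nivk,qnvzx] -> 13 lines: mdj wxurn obe sxjd iukhf qzhy ekvi vcgv nivk qnvzx akwsn nuy gamw
Hunk 4: at line 4 remove [qzhy,ekvi,vcgv] add [wbs,zby,zbbn] -> 13 lines: mdj wxurn obe sxjd iukhf wbs zby zbbn nivk qnvzx akwsn nuy gamw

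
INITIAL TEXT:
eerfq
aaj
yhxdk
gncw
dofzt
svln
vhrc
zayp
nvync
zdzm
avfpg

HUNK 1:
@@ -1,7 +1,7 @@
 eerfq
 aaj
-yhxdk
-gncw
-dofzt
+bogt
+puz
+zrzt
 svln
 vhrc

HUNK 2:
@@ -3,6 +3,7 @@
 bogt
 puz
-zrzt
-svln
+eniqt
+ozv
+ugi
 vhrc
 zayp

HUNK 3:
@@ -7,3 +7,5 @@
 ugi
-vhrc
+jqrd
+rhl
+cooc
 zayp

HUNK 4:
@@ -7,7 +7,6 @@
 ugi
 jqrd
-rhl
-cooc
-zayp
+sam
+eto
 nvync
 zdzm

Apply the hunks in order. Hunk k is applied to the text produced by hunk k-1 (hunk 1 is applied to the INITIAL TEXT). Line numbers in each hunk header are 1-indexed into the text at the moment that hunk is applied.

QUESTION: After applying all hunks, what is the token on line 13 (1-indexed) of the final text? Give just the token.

Hunk 1: at line 1 remove [yhxdk,gncw,dofzt] add [bogt,puz,zrzt] -> 11 lines: eerfq aaj bogt puz zrzt svln vhrc zayp nvync zdzm avfpg
Hunk 2: at line 3 remove [zrzt,svln] add [eniqt,ozv,ugi] -> 12 lines: eerfq aaj bogt puz eniqt ozv ugi vhrc zayp nvync zdzm avfpg
Hunk 3: at line 7 remove [vhrc] add [jqrd,rhl,cooc] -> 14 lines: eerfq aaj bogt puz eniqt ozv ugi jqrd rhl cooc zayp nvync zdzm avfpg
Hunk 4: at line 7 remove [rhl,cooc,zayp] add [sam,eto] -> 13 lines: eerfq aaj bogt puz eniqt ozv ugi jqrd sam eto nvync zdzm avfpg
Final line 13: avfpg

Answer: avfpg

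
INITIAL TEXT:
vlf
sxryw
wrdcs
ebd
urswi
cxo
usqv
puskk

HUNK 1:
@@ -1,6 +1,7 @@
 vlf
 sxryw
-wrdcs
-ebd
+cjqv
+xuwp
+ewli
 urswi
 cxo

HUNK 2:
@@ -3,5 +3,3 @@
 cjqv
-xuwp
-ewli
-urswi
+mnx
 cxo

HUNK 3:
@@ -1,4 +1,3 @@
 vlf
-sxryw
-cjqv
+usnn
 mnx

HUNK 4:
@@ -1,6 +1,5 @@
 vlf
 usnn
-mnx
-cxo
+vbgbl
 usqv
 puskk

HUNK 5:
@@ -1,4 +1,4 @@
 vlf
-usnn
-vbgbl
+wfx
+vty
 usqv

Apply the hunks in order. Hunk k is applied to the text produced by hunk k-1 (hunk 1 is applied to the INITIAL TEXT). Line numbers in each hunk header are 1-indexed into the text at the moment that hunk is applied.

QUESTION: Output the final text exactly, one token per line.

Answer: vlf
wfx
vty
usqv
puskk

Derivation:
Hunk 1: at line 1 remove [wrdcs,ebd] add [cjqv,xuwp,ewli] -> 9 lines: vlf sxryw cjqv xuwp ewli urswi cxo usqv puskk
Hunk 2: at line 3 remove [xuwp,ewli,urswi] add [mnx] -> 7 lines: vlf sxryw cjqv mnx cxo usqv puskk
Hunk 3: at line 1 remove [sxryw,cjqv] add [usnn] -> 6 lines: vlf usnn mnx cxo usqv puskk
Hunk 4: at line 1 remove [mnx,cxo] add [vbgbl] -> 5 lines: vlf usnn vbgbl usqv puskk
Hunk 5: at line 1 remove [usnn,vbgbl] add [wfx,vty] -> 5 lines: vlf wfx vty usqv puskk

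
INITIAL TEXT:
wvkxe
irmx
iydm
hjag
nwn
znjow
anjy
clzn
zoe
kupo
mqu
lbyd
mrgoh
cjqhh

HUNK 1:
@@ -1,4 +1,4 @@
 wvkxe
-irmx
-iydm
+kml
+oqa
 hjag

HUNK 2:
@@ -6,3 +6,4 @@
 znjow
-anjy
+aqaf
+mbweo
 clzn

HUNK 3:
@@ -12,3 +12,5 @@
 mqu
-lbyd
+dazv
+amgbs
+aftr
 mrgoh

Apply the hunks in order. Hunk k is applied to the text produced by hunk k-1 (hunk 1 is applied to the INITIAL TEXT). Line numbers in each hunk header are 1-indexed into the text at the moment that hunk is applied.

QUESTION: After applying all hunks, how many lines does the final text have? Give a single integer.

Hunk 1: at line 1 remove [irmx,iydm] add [kml,oqa] -> 14 lines: wvkxe kml oqa hjag nwn znjow anjy clzn zoe kupo mqu lbyd mrgoh cjqhh
Hunk 2: at line 6 remove [anjy] add [aqaf,mbweo] -> 15 lines: wvkxe kml oqa hjag nwn znjow aqaf mbweo clzn zoe kupo mqu lbyd mrgoh cjqhh
Hunk 3: at line 12 remove [lbyd] add [dazv,amgbs,aftr] -> 17 lines: wvkxe kml oqa hjag nwn znjow aqaf mbweo clzn zoe kupo mqu dazv amgbs aftr mrgoh cjqhh
Final line count: 17

Answer: 17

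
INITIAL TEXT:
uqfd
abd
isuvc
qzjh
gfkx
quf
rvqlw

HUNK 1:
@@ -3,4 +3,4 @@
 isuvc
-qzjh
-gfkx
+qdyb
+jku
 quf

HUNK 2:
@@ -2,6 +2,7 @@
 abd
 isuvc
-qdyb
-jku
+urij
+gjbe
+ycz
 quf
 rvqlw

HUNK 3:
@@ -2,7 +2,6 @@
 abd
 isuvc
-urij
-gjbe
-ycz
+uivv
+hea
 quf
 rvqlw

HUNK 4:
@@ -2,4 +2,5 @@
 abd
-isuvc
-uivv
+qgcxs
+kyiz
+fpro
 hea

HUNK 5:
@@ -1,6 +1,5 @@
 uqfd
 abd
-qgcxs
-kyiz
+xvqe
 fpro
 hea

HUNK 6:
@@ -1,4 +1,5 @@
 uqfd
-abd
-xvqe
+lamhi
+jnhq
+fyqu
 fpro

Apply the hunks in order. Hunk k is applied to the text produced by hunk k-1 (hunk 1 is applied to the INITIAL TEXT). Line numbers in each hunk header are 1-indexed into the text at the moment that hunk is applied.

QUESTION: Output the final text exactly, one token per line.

Hunk 1: at line 3 remove [qzjh,gfkx] add [qdyb,jku] -> 7 lines: uqfd abd isuvc qdyb jku quf rvqlw
Hunk 2: at line 2 remove [qdyb,jku] add [urij,gjbe,ycz] -> 8 lines: uqfd abd isuvc urij gjbe ycz quf rvqlw
Hunk 3: at line 2 remove [urij,gjbe,ycz] add [uivv,hea] -> 7 lines: uqfd abd isuvc uivv hea quf rvqlw
Hunk 4: at line 2 remove [isuvc,uivv] add [qgcxs,kyiz,fpro] -> 8 lines: uqfd abd qgcxs kyiz fpro hea quf rvqlw
Hunk 5: at line 1 remove [qgcxs,kyiz] add [xvqe] -> 7 lines: uqfd abd xvqe fpro hea quf rvqlw
Hunk 6: at line 1 remove [abd,xvqe] add [lamhi,jnhq,fyqu] -> 8 lines: uqfd lamhi jnhq fyqu fpro hea quf rvqlw

Answer: uqfd
lamhi
jnhq
fyqu
fpro
hea
quf
rvqlw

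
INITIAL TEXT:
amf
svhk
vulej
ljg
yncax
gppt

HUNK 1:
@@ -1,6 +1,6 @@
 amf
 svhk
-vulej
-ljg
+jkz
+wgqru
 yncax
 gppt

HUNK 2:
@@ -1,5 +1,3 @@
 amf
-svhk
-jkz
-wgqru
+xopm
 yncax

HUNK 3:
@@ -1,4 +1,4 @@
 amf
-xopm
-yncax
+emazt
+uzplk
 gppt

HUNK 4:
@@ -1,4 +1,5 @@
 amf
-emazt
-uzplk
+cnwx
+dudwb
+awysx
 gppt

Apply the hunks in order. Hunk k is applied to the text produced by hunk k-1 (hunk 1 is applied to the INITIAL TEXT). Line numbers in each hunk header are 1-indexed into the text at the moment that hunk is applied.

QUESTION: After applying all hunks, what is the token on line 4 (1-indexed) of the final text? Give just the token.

Answer: awysx

Derivation:
Hunk 1: at line 1 remove [vulej,ljg] add [jkz,wgqru] -> 6 lines: amf svhk jkz wgqru yncax gppt
Hunk 2: at line 1 remove [svhk,jkz,wgqru] add [xopm] -> 4 lines: amf xopm yncax gppt
Hunk 3: at line 1 remove [xopm,yncax] add [emazt,uzplk] -> 4 lines: amf emazt uzplk gppt
Hunk 4: at line 1 remove [emazt,uzplk] add [cnwx,dudwb,awysx] -> 5 lines: amf cnwx dudwb awysx gppt
Final line 4: awysx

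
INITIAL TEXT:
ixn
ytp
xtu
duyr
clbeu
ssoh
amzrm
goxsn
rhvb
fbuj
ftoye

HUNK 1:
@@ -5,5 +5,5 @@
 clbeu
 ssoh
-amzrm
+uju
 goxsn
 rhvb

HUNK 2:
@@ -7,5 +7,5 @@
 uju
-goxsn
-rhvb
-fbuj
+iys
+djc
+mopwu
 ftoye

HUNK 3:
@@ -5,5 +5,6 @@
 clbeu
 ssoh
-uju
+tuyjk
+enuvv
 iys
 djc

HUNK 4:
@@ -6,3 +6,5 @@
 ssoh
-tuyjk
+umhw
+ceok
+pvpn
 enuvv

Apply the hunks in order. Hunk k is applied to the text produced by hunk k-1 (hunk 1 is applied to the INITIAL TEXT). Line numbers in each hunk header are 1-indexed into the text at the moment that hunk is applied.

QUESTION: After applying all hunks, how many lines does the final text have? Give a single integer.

Hunk 1: at line 5 remove [amzrm] add [uju] -> 11 lines: ixn ytp xtu duyr clbeu ssoh uju goxsn rhvb fbuj ftoye
Hunk 2: at line 7 remove [goxsn,rhvb,fbuj] add [iys,djc,mopwu] -> 11 lines: ixn ytp xtu duyr clbeu ssoh uju iys djc mopwu ftoye
Hunk 3: at line 5 remove [uju] add [tuyjk,enuvv] -> 12 lines: ixn ytp xtu duyr clbeu ssoh tuyjk enuvv iys djc mopwu ftoye
Hunk 4: at line 6 remove [tuyjk] add [umhw,ceok,pvpn] -> 14 lines: ixn ytp xtu duyr clbeu ssoh umhw ceok pvpn enuvv iys djc mopwu ftoye
Final line count: 14

Answer: 14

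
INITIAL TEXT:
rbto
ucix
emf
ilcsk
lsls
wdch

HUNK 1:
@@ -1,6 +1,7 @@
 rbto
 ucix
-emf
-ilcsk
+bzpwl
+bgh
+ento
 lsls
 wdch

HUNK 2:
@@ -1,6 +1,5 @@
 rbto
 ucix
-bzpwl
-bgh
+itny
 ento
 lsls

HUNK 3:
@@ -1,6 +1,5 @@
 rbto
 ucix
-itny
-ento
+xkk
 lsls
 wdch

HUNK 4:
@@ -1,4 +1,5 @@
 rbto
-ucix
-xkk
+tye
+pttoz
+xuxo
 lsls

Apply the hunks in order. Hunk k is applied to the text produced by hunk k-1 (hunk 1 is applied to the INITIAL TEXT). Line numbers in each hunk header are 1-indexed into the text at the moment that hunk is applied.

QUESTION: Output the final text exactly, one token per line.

Answer: rbto
tye
pttoz
xuxo
lsls
wdch

Derivation:
Hunk 1: at line 1 remove [emf,ilcsk] add [bzpwl,bgh,ento] -> 7 lines: rbto ucix bzpwl bgh ento lsls wdch
Hunk 2: at line 1 remove [bzpwl,bgh] add [itny] -> 6 lines: rbto ucix itny ento lsls wdch
Hunk 3: at line 1 remove [itny,ento] add [xkk] -> 5 lines: rbto ucix xkk lsls wdch
Hunk 4: at line 1 remove [ucix,xkk] add [tye,pttoz,xuxo] -> 6 lines: rbto tye pttoz xuxo lsls wdch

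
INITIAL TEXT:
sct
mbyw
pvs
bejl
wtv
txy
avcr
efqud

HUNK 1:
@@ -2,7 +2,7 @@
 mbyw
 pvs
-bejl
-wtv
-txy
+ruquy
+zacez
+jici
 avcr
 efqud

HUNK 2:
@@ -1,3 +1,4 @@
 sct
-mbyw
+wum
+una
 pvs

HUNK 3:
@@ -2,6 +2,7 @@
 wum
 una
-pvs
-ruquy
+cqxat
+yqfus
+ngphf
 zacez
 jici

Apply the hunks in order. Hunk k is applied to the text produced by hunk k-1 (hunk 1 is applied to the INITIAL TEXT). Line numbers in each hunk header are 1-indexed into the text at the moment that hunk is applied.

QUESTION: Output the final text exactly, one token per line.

Answer: sct
wum
una
cqxat
yqfus
ngphf
zacez
jici
avcr
efqud

Derivation:
Hunk 1: at line 2 remove [bejl,wtv,txy] add [ruquy,zacez,jici] -> 8 lines: sct mbyw pvs ruquy zacez jici avcr efqud
Hunk 2: at line 1 remove [mbyw] add [wum,una] -> 9 lines: sct wum una pvs ruquy zacez jici avcr efqud
Hunk 3: at line 2 remove [pvs,ruquy] add [cqxat,yqfus,ngphf] -> 10 lines: sct wum una cqxat yqfus ngphf zacez jici avcr efqud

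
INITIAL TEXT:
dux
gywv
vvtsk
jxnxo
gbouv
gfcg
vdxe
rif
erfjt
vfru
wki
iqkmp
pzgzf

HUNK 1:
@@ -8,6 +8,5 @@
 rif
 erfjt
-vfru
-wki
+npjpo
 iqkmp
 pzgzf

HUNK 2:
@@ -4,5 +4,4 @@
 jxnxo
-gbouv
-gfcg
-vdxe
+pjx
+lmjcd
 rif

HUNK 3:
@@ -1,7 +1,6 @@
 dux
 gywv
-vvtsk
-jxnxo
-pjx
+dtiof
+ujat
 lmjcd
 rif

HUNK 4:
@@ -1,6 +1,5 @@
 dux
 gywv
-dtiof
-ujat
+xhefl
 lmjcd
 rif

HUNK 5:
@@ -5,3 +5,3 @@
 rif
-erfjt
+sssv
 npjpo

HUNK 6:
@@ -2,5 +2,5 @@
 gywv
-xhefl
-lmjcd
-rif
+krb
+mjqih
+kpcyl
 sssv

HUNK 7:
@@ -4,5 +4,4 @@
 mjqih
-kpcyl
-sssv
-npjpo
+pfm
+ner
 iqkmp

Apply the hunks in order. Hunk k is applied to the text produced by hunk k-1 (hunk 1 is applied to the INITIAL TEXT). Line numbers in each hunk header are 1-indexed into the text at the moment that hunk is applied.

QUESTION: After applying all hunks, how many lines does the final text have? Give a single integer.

Hunk 1: at line 8 remove [vfru,wki] add [npjpo] -> 12 lines: dux gywv vvtsk jxnxo gbouv gfcg vdxe rif erfjt npjpo iqkmp pzgzf
Hunk 2: at line 4 remove [gbouv,gfcg,vdxe] add [pjx,lmjcd] -> 11 lines: dux gywv vvtsk jxnxo pjx lmjcd rif erfjt npjpo iqkmp pzgzf
Hunk 3: at line 1 remove [vvtsk,jxnxo,pjx] add [dtiof,ujat] -> 10 lines: dux gywv dtiof ujat lmjcd rif erfjt npjpo iqkmp pzgzf
Hunk 4: at line 1 remove [dtiof,ujat] add [xhefl] -> 9 lines: dux gywv xhefl lmjcd rif erfjt npjpo iqkmp pzgzf
Hunk 5: at line 5 remove [erfjt] add [sssv] -> 9 lines: dux gywv xhefl lmjcd rif sssv npjpo iqkmp pzgzf
Hunk 6: at line 2 remove [xhefl,lmjcd,rif] add [krb,mjqih,kpcyl] -> 9 lines: dux gywv krb mjqih kpcyl sssv npjpo iqkmp pzgzf
Hunk 7: at line 4 remove [kpcyl,sssv,npjpo] add [pfm,ner] -> 8 lines: dux gywv krb mjqih pfm ner iqkmp pzgzf
Final line count: 8

Answer: 8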